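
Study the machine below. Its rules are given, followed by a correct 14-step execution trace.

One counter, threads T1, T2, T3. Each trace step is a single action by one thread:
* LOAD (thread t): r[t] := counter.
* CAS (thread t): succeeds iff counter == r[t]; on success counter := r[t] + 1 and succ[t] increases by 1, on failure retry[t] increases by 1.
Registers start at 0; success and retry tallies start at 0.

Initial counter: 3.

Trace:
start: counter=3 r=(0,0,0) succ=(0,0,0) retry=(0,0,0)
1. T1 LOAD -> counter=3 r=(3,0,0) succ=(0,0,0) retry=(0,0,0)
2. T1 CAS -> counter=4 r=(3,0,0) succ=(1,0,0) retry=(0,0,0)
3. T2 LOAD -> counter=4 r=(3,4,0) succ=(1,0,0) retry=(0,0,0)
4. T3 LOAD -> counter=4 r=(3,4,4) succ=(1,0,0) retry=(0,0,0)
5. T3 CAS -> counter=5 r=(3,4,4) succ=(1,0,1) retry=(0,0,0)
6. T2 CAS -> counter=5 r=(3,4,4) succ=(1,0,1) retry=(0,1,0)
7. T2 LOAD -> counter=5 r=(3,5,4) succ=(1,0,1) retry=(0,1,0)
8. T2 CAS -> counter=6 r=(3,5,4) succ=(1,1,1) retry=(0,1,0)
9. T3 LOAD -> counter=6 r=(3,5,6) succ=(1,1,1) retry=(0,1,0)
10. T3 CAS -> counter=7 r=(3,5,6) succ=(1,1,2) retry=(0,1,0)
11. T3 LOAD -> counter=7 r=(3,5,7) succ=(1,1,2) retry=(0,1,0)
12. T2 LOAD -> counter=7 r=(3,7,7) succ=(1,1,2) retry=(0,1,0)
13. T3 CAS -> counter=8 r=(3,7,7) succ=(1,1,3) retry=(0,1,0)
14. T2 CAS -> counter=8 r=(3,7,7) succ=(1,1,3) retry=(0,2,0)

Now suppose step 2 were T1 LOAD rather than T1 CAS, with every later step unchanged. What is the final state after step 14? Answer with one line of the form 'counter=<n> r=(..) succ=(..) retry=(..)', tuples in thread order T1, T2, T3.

(re-executing from step 2 with the substitution; state before step 2: counter=3 r=(3,0,0) succ=(0,0,0) retry=(0,0,0))
2. T1 LOAD -> counter=3 r=(3,0,0) succ=(0,0,0) retry=(0,0,0)
3. T2 LOAD -> counter=3 r=(3,3,0) succ=(0,0,0) retry=(0,0,0)
4. T3 LOAD -> counter=3 r=(3,3,3) succ=(0,0,0) retry=(0,0,0)
5. T3 CAS -> counter=4 r=(3,3,3) succ=(0,0,1) retry=(0,0,0)
6. T2 CAS -> counter=4 r=(3,3,3) succ=(0,0,1) retry=(0,1,0)
7. T2 LOAD -> counter=4 r=(3,4,3) succ=(0,0,1) retry=(0,1,0)
8. T2 CAS -> counter=5 r=(3,4,3) succ=(0,1,1) retry=(0,1,0)
9. T3 LOAD -> counter=5 r=(3,4,5) succ=(0,1,1) retry=(0,1,0)
10. T3 CAS -> counter=6 r=(3,4,5) succ=(0,1,2) retry=(0,1,0)
11. T3 LOAD -> counter=6 r=(3,4,6) succ=(0,1,2) retry=(0,1,0)
12. T2 LOAD -> counter=6 r=(3,6,6) succ=(0,1,2) retry=(0,1,0)
13. T3 CAS -> counter=7 r=(3,6,6) succ=(0,1,3) retry=(0,1,0)
14. T2 CAS -> counter=7 r=(3,6,6) succ=(0,1,3) retry=(0,2,0)

counter=7 r=(3,6,6) succ=(0,1,3) retry=(0,2,0)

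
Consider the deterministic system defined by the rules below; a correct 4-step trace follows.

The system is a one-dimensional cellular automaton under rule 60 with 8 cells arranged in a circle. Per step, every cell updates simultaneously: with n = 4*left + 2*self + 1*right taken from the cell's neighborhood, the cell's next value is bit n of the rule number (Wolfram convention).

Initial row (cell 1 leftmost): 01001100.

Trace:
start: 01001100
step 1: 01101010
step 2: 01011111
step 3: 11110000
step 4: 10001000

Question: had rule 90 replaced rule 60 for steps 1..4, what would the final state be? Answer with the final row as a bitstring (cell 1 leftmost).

(re-executing steps 1..4 under rule 90; state before step 1: 01001100)
step 1: 10111110
step 2: 00100010
step 3: 01010101
step 4: 00000000

00000000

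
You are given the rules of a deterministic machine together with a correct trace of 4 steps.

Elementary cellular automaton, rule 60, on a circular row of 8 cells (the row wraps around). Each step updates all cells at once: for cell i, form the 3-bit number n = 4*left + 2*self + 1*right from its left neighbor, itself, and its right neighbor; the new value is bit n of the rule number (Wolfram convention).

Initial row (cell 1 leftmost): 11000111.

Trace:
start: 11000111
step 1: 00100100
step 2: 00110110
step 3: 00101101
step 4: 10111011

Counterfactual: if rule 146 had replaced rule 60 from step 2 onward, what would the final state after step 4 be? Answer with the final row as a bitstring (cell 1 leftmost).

(re-executing steps 2..4 under rule 146; state before step 2: 00100100)
step 2: 01011010
step 3: 10000001
step 4: 01000010

01000010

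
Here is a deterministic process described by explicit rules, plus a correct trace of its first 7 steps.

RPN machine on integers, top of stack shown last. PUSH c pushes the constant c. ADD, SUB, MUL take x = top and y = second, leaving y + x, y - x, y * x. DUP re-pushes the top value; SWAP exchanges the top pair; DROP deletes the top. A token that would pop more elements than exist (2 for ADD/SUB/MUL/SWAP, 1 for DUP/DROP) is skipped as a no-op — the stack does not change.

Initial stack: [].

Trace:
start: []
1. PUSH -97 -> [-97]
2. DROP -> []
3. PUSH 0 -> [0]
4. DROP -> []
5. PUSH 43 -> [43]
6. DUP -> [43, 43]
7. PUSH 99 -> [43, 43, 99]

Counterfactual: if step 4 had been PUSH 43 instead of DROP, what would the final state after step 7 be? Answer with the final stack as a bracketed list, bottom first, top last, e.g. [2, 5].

(re-executing from step 4 with the substitution; state before step 4: [0])
4. PUSH 43 -> [0, 43]
5. PUSH 43 -> [0, 43, 43]
6. DUP -> [0, 43, 43, 43]
7. PUSH 99 -> [0, 43, 43, 43, 99]

[0, 43, 43, 43, 99]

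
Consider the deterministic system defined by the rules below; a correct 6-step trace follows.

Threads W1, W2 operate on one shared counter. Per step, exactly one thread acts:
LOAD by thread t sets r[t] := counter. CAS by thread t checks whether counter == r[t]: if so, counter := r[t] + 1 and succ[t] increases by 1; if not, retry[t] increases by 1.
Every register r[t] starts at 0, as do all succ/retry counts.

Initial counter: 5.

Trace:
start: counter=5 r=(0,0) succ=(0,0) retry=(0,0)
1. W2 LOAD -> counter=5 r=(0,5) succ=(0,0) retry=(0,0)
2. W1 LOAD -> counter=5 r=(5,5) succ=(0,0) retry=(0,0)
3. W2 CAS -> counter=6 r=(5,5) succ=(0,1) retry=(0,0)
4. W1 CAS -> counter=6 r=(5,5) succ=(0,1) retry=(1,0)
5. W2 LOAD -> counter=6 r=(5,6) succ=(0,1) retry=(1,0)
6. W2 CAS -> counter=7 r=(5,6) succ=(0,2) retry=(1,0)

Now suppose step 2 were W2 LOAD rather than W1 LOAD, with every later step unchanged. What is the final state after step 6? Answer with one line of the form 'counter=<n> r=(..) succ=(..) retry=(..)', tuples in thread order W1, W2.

counter=7 r=(0,6) succ=(0,2) retry=(1,0)

(re-executing from step 2 with the substitution; state before step 2: counter=5 r=(0,5) succ=(0,0) retry=(0,0))
2. W2 LOAD -> counter=5 r=(0,5) succ=(0,0) retry=(0,0)
3. W2 CAS -> counter=6 r=(0,5) succ=(0,1) retry=(0,0)
4. W1 CAS -> counter=6 r=(0,5) succ=(0,1) retry=(1,0)
5. W2 LOAD -> counter=6 r=(0,6) succ=(0,1) retry=(1,0)
6. W2 CAS -> counter=7 r=(0,6) succ=(0,2) retry=(1,0)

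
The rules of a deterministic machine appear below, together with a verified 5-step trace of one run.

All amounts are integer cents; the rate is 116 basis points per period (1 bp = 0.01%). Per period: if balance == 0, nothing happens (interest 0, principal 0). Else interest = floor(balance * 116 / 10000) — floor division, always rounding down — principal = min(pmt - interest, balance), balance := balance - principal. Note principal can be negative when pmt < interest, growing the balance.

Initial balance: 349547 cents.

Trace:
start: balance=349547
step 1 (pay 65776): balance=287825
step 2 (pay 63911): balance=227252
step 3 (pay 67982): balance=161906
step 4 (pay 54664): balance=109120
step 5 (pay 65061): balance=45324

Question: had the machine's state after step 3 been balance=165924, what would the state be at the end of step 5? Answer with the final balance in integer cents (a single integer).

49435

state after step 3 := balance=165924
step 4 (pay 54664): balance=113184
step 5 (pay 65061): balance=49435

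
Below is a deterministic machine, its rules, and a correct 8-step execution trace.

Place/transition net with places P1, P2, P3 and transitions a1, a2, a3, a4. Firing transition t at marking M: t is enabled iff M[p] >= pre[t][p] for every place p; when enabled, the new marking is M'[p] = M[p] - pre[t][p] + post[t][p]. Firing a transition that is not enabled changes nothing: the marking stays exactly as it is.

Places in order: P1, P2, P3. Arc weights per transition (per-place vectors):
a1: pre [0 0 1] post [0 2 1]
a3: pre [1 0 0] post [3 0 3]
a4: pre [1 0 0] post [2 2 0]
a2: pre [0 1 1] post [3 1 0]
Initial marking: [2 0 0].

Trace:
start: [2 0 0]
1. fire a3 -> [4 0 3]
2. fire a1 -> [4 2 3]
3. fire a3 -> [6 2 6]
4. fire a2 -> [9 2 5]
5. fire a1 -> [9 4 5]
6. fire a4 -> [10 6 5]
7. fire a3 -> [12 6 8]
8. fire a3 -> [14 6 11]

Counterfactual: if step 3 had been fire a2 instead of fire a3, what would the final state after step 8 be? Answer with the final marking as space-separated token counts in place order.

15 6 7

(re-executing from step 3 with the substitution; state before step 3: [4 2 3])
3. fire a2 -> [7 2 2]
4. fire a2 -> [10 2 1]
5. fire a1 -> [10 4 1]
6. fire a4 -> [11 6 1]
7. fire a3 -> [13 6 4]
8. fire a3 -> [15 6 7]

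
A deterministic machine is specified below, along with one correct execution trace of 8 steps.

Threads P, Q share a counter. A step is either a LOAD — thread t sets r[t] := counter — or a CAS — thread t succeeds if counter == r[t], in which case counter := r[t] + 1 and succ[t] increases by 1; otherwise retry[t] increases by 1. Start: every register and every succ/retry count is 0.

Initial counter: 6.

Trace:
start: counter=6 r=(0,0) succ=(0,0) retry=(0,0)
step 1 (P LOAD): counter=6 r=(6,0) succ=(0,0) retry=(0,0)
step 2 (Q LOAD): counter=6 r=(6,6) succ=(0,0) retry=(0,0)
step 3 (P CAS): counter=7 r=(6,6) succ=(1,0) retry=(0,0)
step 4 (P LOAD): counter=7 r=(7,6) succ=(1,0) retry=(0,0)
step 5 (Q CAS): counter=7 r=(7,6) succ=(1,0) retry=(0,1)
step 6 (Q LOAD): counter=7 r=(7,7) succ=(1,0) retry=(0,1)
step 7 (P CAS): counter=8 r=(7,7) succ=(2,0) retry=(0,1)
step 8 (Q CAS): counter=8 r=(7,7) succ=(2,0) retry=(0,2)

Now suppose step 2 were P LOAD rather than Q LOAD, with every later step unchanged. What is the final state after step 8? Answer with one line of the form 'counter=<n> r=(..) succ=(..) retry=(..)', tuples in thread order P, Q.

(re-executing from step 2 with the substitution; state before step 2: counter=6 r=(6,0) succ=(0,0) retry=(0,0))
step 2 (P LOAD): counter=6 r=(6,0) succ=(0,0) retry=(0,0)
step 3 (P CAS): counter=7 r=(6,0) succ=(1,0) retry=(0,0)
step 4 (P LOAD): counter=7 r=(7,0) succ=(1,0) retry=(0,0)
step 5 (Q CAS): counter=7 r=(7,0) succ=(1,0) retry=(0,1)
step 6 (Q LOAD): counter=7 r=(7,7) succ=(1,0) retry=(0,1)
step 7 (P CAS): counter=8 r=(7,7) succ=(2,0) retry=(0,1)
step 8 (Q CAS): counter=8 r=(7,7) succ=(2,0) retry=(0,2)

counter=8 r=(7,7) succ=(2,0) retry=(0,2)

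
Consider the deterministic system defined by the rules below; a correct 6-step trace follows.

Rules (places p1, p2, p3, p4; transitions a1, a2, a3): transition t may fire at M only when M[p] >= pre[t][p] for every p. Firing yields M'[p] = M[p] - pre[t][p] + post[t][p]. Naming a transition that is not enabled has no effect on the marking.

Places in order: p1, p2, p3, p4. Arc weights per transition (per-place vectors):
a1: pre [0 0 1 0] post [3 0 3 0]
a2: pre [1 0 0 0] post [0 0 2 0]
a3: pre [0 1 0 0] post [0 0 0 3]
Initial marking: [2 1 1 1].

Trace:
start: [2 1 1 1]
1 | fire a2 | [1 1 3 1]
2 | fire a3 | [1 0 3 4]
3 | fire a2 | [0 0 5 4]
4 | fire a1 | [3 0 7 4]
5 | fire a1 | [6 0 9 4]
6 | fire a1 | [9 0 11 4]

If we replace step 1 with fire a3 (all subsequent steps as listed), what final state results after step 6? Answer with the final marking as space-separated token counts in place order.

10 0 9 4

(re-executing from step 1 with the substitution; state before step 1: [2 1 1 1])
1 | fire a3 | [2 0 1 4]
2 | fire a3 | [2 0 1 4]
3 | fire a2 | [1 0 3 4]
4 | fire a1 | [4 0 5 4]
5 | fire a1 | [7 0 7 4]
6 | fire a1 | [10 0 9 4]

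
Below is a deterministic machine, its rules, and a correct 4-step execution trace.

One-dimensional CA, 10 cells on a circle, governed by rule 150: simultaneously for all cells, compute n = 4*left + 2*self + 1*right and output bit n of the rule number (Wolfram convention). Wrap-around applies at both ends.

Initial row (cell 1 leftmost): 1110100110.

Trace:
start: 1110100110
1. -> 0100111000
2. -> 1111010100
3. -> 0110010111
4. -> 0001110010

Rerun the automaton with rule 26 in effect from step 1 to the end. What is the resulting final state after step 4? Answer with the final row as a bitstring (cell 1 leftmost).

(re-executing steps 1..4 under rule 26; state before step 1: 1110100110)
1. -> 1000011100
2. -> 0100110011
3. -> 0011101110
4. -> 0110001001

0110001001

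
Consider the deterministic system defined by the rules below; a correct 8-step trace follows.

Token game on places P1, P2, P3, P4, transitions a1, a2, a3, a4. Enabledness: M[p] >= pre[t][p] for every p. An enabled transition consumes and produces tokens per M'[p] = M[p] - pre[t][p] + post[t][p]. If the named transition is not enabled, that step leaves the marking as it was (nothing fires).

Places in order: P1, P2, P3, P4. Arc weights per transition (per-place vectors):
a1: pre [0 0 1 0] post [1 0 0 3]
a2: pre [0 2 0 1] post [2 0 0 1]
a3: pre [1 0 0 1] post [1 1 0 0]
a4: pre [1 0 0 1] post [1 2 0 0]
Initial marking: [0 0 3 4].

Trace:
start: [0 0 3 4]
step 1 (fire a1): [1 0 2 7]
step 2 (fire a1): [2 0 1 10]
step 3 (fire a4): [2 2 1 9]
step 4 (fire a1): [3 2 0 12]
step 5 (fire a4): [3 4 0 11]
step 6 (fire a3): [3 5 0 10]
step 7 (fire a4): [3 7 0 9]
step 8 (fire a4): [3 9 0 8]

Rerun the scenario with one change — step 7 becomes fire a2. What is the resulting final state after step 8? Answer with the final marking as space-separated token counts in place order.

5 5 0 9

(re-executing from step 7 with the substitution; state before step 7: [3 5 0 10])
step 7 (fire a2): [5 3 0 10]
step 8 (fire a4): [5 5 0 9]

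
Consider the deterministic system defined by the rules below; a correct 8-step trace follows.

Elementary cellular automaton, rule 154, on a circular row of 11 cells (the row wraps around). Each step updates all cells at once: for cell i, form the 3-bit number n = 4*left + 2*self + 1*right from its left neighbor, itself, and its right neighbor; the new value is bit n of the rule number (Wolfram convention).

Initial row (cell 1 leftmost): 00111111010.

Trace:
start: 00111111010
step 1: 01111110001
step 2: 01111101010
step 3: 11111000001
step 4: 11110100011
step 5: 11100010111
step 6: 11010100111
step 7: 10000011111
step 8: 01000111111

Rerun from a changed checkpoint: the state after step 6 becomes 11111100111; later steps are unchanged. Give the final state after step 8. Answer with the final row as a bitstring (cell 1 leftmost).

state after step 6 := 11111100111
step 7: 11111011111
step 8: 11110011111

11110011111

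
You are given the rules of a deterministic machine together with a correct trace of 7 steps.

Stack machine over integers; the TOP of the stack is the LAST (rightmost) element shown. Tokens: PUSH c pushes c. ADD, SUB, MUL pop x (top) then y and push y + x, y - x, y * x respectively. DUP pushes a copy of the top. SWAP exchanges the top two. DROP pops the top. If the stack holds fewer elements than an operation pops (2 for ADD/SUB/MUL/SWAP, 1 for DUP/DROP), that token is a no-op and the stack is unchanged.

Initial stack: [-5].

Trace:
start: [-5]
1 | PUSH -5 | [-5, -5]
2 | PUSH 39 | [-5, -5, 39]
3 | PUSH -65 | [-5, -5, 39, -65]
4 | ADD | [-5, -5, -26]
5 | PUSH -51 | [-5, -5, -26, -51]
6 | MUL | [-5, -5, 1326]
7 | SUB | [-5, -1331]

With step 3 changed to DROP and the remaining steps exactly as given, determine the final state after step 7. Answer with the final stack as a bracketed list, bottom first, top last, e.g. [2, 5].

(re-executing from step 3 with the substitution; state before step 3: [-5, -5, 39])
3 | DROP | [-5, -5]
4 | ADD | [-10]
5 | PUSH -51 | [-10, -51]
6 | MUL | [510]
7 | SUB | [510]

[510]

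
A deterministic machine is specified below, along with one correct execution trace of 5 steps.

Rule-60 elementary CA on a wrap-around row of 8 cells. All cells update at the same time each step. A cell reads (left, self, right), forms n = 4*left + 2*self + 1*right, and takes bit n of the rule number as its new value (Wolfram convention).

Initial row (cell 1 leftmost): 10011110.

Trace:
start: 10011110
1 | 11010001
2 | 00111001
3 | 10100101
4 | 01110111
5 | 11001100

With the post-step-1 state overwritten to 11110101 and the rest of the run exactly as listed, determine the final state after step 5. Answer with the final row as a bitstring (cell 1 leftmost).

10101010

state after step 1 := 11110101
2 | 00001111
3 | 10001000
4 | 11001100
5 | 10101010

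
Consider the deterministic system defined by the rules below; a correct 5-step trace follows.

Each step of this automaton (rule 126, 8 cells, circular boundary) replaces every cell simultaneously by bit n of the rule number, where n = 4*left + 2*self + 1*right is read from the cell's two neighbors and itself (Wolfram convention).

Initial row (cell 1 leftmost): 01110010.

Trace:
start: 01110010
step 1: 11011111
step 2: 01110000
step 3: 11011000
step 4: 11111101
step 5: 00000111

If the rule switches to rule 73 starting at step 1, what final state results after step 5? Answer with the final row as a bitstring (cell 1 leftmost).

(re-executing steps 1..5 under rule 73; state before step 1: 01110010)
step 1: 01010000
step 2: 00000111
step 3: 01110101
step 4: 01010000
step 5: 00000111

00000111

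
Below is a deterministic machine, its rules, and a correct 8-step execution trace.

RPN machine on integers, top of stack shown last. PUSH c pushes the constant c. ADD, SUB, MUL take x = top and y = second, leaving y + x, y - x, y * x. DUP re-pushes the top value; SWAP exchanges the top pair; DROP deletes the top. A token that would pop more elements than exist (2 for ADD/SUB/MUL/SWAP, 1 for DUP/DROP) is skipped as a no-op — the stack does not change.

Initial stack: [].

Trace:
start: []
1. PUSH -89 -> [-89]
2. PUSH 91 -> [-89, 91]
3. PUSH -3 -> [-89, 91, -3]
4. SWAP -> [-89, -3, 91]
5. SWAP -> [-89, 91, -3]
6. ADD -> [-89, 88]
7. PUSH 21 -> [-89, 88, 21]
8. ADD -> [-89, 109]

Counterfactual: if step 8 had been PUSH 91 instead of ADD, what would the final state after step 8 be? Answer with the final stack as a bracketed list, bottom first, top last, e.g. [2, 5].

(re-executing from step 8 with the substitution; state before step 8: [-89, 88, 21])
8. PUSH 91 -> [-89, 88, 21, 91]

[-89, 88, 21, 91]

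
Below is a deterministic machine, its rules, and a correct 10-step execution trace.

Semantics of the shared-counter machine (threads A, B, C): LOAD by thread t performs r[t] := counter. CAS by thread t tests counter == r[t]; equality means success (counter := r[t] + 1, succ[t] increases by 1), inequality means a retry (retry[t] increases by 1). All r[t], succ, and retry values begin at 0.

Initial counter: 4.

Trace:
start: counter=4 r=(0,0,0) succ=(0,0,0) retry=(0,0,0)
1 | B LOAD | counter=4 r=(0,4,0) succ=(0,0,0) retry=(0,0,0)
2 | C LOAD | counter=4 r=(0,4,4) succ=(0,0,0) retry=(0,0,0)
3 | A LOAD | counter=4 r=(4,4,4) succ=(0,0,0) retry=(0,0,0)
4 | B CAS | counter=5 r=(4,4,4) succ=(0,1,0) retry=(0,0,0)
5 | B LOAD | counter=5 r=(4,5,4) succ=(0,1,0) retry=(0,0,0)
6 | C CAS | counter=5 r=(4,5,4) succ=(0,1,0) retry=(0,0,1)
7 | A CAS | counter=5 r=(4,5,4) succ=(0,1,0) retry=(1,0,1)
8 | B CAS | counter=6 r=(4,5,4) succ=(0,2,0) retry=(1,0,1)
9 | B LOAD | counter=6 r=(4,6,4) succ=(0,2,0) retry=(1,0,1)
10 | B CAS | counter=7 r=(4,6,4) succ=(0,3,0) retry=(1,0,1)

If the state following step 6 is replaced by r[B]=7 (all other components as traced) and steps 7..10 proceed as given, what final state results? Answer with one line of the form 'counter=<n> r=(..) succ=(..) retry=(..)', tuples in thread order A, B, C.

counter=6 r=(4,5,4) succ=(0,2,0) retry=(1,1,1)

state after step 6 := counter=5 r=(4,7,4) succ=(0,1,0) retry=(0,0,1)
7 | A CAS | counter=5 r=(4,7,4) succ=(0,1,0) retry=(1,0,1)
8 | B CAS | counter=5 r=(4,7,4) succ=(0,1,0) retry=(1,1,1)
9 | B LOAD | counter=5 r=(4,5,4) succ=(0,1,0) retry=(1,1,1)
10 | B CAS | counter=6 r=(4,5,4) succ=(0,2,0) retry=(1,1,1)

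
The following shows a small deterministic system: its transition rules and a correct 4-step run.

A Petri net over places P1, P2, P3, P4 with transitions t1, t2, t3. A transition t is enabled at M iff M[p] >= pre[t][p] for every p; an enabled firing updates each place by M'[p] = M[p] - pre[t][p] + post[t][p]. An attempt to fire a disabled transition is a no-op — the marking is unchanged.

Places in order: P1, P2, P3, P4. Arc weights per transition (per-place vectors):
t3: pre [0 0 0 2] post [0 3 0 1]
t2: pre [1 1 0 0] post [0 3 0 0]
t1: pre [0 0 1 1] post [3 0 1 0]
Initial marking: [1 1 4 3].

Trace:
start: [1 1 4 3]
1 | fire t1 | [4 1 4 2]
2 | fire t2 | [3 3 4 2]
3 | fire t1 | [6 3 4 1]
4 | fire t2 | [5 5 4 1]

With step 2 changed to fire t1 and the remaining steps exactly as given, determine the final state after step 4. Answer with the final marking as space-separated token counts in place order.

9 3 4 0

(re-executing from step 2 with the substitution; state before step 2: [4 1 4 2])
2 | fire t1 | [7 1 4 1]
3 | fire t1 | [10 1 4 0]
4 | fire t2 | [9 3 4 0]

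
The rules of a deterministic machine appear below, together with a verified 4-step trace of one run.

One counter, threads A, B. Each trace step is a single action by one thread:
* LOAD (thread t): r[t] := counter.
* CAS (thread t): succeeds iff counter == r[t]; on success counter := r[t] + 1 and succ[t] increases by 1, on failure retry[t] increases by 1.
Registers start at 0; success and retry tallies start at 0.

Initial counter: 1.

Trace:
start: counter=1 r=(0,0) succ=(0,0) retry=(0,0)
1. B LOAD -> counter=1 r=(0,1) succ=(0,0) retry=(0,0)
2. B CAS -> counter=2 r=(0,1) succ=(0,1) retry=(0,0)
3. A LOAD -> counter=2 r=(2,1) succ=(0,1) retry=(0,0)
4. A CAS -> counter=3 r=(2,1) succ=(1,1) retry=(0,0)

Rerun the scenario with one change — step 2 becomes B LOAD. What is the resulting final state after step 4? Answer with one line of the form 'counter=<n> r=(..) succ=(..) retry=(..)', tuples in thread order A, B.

(re-executing from step 2 with the substitution; state before step 2: counter=1 r=(0,1) succ=(0,0) retry=(0,0))
2. B LOAD -> counter=1 r=(0,1) succ=(0,0) retry=(0,0)
3. A LOAD -> counter=1 r=(1,1) succ=(0,0) retry=(0,0)
4. A CAS -> counter=2 r=(1,1) succ=(1,0) retry=(0,0)

counter=2 r=(1,1) succ=(1,0) retry=(0,0)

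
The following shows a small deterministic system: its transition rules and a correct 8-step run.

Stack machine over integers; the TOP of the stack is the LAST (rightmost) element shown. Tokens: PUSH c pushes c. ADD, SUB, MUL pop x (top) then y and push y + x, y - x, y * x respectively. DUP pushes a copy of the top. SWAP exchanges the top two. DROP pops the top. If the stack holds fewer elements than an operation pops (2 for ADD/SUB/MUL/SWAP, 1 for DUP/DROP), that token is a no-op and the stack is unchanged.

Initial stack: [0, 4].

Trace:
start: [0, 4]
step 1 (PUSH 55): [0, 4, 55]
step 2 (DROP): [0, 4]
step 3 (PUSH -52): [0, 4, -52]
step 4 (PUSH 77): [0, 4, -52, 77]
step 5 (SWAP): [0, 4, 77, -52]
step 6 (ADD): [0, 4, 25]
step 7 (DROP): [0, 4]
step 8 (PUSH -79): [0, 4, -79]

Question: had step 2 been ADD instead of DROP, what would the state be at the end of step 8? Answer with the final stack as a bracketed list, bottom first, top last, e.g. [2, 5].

[0, 59, -79]

(re-executing from step 2 with the substitution; state before step 2: [0, 4, 55])
step 2 (ADD): [0, 59]
step 3 (PUSH -52): [0, 59, -52]
step 4 (PUSH 77): [0, 59, -52, 77]
step 5 (SWAP): [0, 59, 77, -52]
step 6 (ADD): [0, 59, 25]
step 7 (DROP): [0, 59]
step 8 (PUSH -79): [0, 59, -79]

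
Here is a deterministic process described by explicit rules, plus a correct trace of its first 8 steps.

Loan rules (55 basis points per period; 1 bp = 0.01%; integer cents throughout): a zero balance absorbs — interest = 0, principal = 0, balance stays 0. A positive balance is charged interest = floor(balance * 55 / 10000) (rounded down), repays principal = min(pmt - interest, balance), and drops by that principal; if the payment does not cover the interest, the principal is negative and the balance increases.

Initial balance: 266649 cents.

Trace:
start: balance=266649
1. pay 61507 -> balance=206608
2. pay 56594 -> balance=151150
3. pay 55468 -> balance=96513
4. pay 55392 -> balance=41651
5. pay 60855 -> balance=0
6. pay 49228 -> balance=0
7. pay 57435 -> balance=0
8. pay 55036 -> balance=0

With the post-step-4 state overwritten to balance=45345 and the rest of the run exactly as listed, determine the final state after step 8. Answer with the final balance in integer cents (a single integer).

state after step 4 := balance=45345
5. pay 60855 -> balance=0
6. pay 49228 -> balance=0
7. pay 57435 -> balance=0
8. pay 55036 -> balance=0

0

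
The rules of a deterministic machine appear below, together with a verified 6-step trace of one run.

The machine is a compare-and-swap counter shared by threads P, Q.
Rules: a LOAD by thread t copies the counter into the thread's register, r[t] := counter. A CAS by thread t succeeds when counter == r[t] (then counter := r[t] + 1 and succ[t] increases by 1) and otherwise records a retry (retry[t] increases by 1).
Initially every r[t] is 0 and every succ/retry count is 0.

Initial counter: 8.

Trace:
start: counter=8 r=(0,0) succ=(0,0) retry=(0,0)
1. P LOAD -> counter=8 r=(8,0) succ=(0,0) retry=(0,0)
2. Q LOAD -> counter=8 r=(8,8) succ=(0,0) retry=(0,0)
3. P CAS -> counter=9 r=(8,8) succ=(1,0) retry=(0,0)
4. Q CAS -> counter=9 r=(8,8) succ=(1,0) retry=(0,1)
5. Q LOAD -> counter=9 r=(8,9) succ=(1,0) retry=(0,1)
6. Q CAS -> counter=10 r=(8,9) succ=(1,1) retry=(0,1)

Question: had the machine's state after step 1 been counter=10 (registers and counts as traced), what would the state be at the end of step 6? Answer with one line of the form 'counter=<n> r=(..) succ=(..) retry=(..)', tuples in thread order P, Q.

counter=12 r=(8,11) succ=(0,2) retry=(1,0)

state after step 1 := counter=10 r=(8,0) succ=(0,0) retry=(0,0)
2. Q LOAD -> counter=10 r=(8,10) succ=(0,0) retry=(0,0)
3. P CAS -> counter=10 r=(8,10) succ=(0,0) retry=(1,0)
4. Q CAS -> counter=11 r=(8,10) succ=(0,1) retry=(1,0)
5. Q LOAD -> counter=11 r=(8,11) succ=(0,1) retry=(1,0)
6. Q CAS -> counter=12 r=(8,11) succ=(0,2) retry=(1,0)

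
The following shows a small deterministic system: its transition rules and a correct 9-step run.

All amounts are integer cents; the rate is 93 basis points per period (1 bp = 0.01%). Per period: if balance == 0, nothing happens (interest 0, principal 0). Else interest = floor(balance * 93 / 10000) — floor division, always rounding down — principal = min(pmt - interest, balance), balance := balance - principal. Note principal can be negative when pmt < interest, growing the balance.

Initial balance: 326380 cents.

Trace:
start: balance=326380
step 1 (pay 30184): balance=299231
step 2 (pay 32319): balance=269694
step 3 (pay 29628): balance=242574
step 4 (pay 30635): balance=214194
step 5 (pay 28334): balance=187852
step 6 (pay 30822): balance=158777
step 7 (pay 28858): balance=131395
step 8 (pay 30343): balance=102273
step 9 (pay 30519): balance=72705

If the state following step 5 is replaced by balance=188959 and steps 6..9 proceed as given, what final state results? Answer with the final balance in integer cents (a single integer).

state after step 5 := balance=188959
step 6 (pay 30822): balance=159894
step 7 (pay 28858): balance=132523
step 8 (pay 30343): balance=103412
step 9 (pay 30519): balance=73854

73854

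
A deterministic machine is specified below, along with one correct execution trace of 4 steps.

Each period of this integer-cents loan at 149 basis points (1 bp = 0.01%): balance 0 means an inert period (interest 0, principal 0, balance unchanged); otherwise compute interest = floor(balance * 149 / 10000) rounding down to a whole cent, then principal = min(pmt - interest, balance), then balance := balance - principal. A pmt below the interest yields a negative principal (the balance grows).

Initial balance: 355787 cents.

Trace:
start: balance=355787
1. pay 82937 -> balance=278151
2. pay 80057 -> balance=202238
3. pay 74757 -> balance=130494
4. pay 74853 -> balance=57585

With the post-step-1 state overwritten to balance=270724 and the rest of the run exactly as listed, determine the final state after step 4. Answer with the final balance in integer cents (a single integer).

state after step 1 := balance=270724
2. pay 80057 -> balance=194700
3. pay 74757 -> balance=122844
4. pay 74853 -> balance=49821

49821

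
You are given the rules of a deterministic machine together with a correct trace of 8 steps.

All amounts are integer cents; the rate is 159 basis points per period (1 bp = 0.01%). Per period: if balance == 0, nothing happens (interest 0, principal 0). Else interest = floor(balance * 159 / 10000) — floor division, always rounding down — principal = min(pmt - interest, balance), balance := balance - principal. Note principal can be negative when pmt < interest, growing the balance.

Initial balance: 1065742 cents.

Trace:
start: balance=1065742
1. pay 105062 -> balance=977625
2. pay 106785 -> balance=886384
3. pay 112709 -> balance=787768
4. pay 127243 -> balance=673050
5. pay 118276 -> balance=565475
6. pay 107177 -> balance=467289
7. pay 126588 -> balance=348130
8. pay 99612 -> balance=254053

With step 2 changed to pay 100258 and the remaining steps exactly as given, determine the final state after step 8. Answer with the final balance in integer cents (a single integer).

(re-executing from step 2 with the substitution; state before step 2: balance=977625)
2. pay 100258 -> balance=892911
3. pay 112709 -> balance=794399
4. pay 127243 -> balance=679786
5. pay 118276 -> balance=572318
6. pay 107177 -> balance=474240
7. pay 126588 -> balance=355192
8. pay 99612 -> balance=261227

261227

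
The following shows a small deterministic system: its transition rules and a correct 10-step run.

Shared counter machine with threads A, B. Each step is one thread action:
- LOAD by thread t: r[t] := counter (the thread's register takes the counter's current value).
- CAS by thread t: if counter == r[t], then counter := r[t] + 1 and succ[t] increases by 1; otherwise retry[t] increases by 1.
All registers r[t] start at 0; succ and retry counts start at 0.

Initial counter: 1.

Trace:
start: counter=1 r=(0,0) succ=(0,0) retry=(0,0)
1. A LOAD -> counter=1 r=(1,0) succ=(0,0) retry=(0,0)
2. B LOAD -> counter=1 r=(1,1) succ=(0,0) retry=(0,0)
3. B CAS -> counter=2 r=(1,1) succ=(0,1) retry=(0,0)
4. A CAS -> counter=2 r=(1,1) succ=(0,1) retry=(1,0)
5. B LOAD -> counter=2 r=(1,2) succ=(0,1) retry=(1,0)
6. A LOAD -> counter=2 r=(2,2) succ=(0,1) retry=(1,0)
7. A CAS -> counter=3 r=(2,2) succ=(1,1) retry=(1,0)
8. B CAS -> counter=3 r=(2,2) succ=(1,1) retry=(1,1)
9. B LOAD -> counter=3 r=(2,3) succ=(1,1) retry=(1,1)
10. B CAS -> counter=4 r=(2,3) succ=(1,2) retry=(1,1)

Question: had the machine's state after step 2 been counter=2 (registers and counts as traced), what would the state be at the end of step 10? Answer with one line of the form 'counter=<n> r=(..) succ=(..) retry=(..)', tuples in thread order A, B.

state after step 2 := counter=2 r=(1,1) succ=(0,0) retry=(0,0)
3. B CAS -> counter=2 r=(1,1) succ=(0,0) retry=(0,1)
4. A CAS -> counter=2 r=(1,1) succ=(0,0) retry=(1,1)
5. B LOAD -> counter=2 r=(1,2) succ=(0,0) retry=(1,1)
6. A LOAD -> counter=2 r=(2,2) succ=(0,0) retry=(1,1)
7. A CAS -> counter=3 r=(2,2) succ=(1,0) retry=(1,1)
8. B CAS -> counter=3 r=(2,2) succ=(1,0) retry=(1,2)
9. B LOAD -> counter=3 r=(2,3) succ=(1,0) retry=(1,2)
10. B CAS -> counter=4 r=(2,3) succ=(1,1) retry=(1,2)

counter=4 r=(2,3) succ=(1,1) retry=(1,2)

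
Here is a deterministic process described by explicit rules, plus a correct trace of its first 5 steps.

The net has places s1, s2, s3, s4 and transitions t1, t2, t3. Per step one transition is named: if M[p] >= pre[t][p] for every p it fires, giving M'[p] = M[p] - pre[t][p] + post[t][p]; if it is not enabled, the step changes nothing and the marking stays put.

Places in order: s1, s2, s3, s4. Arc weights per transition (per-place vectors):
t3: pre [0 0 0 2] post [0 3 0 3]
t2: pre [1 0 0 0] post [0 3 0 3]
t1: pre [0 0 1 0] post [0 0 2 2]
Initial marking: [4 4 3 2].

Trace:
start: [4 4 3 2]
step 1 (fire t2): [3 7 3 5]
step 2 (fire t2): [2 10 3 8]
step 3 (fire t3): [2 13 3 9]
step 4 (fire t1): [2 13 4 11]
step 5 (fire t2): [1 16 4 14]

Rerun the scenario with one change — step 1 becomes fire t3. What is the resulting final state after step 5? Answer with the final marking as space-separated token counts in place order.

2 16 4 12

(re-executing from step 1 with the substitution; state before step 1: [4 4 3 2])
step 1 (fire t3): [4 7 3 3]
step 2 (fire t2): [3 10 3 6]
step 3 (fire t3): [3 13 3 7]
step 4 (fire t1): [3 13 4 9]
step 5 (fire t2): [2 16 4 12]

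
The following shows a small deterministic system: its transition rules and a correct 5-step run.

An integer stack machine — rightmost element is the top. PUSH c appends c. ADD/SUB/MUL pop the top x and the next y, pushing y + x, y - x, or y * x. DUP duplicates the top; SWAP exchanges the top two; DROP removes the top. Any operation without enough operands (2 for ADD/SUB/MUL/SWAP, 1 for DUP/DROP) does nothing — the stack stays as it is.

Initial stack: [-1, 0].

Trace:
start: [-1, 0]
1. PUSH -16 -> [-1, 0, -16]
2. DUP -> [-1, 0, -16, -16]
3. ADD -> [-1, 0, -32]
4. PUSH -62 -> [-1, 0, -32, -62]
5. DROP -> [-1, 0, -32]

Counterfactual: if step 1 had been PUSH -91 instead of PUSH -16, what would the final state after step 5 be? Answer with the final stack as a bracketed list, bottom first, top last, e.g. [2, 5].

(re-executing from step 1 with the substitution; state before step 1: [-1, 0])
1. PUSH -91 -> [-1, 0, -91]
2. DUP -> [-1, 0, -91, -91]
3. ADD -> [-1, 0, -182]
4. PUSH -62 -> [-1, 0, -182, -62]
5. DROP -> [-1, 0, -182]

[-1, 0, -182]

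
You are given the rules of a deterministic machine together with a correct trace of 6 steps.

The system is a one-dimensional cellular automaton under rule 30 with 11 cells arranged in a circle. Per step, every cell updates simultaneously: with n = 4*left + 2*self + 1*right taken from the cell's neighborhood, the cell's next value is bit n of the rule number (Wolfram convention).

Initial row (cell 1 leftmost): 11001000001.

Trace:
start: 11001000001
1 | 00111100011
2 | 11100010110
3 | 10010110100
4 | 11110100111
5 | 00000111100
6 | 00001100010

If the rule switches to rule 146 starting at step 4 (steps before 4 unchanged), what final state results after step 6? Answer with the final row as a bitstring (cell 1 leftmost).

(re-executing steps 4..6 under rule 146; state before step 4: 10010110100)
4 | 01100000011
5 | 00010000100
6 | 00101001010

00101001010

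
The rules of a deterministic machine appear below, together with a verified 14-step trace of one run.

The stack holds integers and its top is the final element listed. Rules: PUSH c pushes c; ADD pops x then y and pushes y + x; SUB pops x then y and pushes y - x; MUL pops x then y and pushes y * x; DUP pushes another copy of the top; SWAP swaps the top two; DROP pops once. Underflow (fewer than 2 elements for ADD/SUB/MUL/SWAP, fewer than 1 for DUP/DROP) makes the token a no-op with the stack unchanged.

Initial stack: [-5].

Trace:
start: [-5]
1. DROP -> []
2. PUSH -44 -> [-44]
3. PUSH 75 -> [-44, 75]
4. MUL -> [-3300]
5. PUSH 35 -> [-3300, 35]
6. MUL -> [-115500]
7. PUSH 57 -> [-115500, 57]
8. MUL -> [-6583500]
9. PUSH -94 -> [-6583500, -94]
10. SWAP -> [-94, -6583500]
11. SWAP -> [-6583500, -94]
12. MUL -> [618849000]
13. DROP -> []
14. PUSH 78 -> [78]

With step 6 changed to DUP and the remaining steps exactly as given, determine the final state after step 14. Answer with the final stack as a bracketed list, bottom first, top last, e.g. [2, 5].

[-3300, 35, 78]

(re-executing from step 6 with the substitution; state before step 6: [-3300, 35])
6. DUP -> [-3300, 35, 35]
7. PUSH 57 -> [-3300, 35, 35, 57]
8. MUL -> [-3300, 35, 1995]
9. PUSH -94 -> [-3300, 35, 1995, -94]
10. SWAP -> [-3300, 35, -94, 1995]
11. SWAP -> [-3300, 35, 1995, -94]
12. MUL -> [-3300, 35, -187530]
13. DROP -> [-3300, 35]
14. PUSH 78 -> [-3300, 35, 78]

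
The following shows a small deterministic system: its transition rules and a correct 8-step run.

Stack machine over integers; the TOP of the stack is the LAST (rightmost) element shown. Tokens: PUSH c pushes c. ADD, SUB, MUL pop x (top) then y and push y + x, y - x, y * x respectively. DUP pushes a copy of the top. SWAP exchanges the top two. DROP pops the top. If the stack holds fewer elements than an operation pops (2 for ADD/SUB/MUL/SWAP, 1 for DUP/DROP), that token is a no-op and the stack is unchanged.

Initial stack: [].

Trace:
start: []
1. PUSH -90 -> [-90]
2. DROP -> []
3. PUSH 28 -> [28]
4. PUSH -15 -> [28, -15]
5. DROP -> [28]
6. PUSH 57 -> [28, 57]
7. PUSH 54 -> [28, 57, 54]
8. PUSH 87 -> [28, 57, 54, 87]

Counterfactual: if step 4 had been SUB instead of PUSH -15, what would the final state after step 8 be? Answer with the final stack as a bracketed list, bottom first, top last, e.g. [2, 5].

[57, 54, 87]

(re-executing from step 4 with the substitution; state before step 4: [28])
4. SUB -> [28]
5. DROP -> []
6. PUSH 57 -> [57]
7. PUSH 54 -> [57, 54]
8. PUSH 87 -> [57, 54, 87]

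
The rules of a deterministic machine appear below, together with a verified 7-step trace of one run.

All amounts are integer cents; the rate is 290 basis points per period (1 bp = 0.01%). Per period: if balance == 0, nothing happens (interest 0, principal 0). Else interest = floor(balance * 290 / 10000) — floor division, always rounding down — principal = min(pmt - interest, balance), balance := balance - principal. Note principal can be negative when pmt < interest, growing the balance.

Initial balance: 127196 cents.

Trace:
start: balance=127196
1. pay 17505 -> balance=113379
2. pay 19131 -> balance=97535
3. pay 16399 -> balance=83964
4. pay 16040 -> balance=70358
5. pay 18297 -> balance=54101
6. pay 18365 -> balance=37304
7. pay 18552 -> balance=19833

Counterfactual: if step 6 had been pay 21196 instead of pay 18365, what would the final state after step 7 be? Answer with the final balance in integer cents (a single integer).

16920

(re-executing from step 6 with the substitution; state before step 6: balance=54101)
6. pay 21196 -> balance=34473
7. pay 18552 -> balance=16920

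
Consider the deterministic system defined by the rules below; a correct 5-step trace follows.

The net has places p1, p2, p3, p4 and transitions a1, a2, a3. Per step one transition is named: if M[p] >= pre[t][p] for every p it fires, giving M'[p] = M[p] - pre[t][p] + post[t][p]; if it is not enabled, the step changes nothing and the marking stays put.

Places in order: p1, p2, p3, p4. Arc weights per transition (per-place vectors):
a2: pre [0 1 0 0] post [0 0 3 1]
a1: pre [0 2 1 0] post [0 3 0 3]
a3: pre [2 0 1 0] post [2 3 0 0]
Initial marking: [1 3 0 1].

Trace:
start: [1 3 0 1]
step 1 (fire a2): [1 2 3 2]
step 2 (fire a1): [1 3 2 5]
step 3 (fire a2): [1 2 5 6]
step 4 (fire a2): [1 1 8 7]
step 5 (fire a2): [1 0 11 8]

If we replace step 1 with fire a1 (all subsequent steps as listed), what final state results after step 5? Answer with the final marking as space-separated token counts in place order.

(re-executing from step 1 with the substitution; state before step 1: [1 3 0 1])
step 1 (fire a1): [1 3 0 1]
step 2 (fire a1): [1 3 0 1]
step 3 (fire a2): [1 2 3 2]
step 4 (fire a2): [1 1 6 3]
step 5 (fire a2): [1 0 9 4]

1 0 9 4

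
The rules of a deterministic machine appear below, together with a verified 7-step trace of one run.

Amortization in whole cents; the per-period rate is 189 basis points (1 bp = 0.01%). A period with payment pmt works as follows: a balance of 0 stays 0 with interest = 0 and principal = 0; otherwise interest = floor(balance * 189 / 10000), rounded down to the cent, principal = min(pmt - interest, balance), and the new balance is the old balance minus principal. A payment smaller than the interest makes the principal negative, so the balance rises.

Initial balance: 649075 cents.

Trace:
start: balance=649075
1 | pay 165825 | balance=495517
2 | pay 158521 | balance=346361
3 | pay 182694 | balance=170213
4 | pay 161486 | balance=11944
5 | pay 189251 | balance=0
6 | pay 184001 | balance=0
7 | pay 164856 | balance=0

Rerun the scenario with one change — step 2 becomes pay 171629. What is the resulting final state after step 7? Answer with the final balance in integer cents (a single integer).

(re-executing from step 2 with the substitution; state before step 2: balance=495517)
2 | pay 171629 | balance=333253
3 | pay 182694 | balance=156857
4 | pay 161486 | balance=0
5 | pay 189251 | balance=0
6 | pay 184001 | balance=0
7 | pay 164856 | balance=0

0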